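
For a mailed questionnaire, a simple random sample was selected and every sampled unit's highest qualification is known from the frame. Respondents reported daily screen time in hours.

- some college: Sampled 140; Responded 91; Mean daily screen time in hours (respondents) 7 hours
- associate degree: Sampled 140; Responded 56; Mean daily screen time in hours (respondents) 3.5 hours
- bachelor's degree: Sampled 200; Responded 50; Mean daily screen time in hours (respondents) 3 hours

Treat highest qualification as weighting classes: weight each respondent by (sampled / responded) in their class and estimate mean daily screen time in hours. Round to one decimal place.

4.3

Class response rates: some college 91/140 = 65%, associate degree 56/140 = 40%, bachelor's degree 50/200 = 25%.
Inverse-response-rate weighting restores each class to its sampled count, so class totals weight by n_sampled:
  some college: 140 × 7 = 980
  associate degree: 140 × 3.5 = 490
  bachelor's degree: 200 × 3 = 600
Adjusted estimate = 2070 / 480 = 4.3125 → 4.3.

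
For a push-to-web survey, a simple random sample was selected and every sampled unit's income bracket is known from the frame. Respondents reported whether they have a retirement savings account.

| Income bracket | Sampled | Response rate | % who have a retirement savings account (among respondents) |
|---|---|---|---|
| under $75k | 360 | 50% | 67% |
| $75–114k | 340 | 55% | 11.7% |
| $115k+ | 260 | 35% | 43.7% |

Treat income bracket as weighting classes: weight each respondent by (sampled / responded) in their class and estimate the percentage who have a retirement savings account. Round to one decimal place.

With weight = n_sampled/n_responded per class, the weighted class total is n_sampled:
  under $75k: 360 × 67 = 24,120
  $75–114k: 340 × 11.7 = 3978
  $115k+: 260 × 43.7 = 11,362
Adjusted estimate = 39,460 / 960 = 41.1042 → 41.1%.

41.1%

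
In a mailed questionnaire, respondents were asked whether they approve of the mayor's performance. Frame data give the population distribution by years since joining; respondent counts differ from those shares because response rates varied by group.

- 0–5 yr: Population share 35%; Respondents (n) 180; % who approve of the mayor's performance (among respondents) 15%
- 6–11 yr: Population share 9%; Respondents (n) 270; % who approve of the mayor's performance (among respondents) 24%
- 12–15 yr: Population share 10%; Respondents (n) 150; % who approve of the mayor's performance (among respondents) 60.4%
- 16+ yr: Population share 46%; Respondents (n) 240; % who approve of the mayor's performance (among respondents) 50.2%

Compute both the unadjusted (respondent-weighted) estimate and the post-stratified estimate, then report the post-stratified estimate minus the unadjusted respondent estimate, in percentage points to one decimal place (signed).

+0.5 percentage points

Naive respondent-only estimate (weights = respondent counts):
  (180/840)×15 + (270/840)×24 + (150/840)×60.4 + (240/840)×50.2 = 36.0571%
Post-stratifying to population shares instead:
  0.35×15 + 0.09×24 + 0.1×60.4 + 0.46×50.2 = 36.542%
Difference = 36.542 − 36.0571 = 0.4849 pp.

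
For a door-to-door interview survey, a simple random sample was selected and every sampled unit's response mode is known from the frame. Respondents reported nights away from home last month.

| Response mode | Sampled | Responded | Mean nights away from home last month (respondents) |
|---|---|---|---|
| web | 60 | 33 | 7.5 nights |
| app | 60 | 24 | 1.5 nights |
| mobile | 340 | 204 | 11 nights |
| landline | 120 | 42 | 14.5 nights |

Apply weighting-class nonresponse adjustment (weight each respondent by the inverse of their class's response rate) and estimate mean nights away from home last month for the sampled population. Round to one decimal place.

10.4

Class response rates: web 33/60 = 55%, app 24/60 = 40%, mobile 204/340 = 60%, landline 42/120 = 35%.
Inverse-response-rate weighting restores each class to its sampled count, so class totals weight by n_sampled:
  web: 60 × 7.5 = 450
  app: 60 × 1.5 = 90
  mobile: 340 × 11 = 3740
  landline: 120 × 14.5 = 1740
Adjusted estimate = 6020 / 580 = 10.3793 → 10.4.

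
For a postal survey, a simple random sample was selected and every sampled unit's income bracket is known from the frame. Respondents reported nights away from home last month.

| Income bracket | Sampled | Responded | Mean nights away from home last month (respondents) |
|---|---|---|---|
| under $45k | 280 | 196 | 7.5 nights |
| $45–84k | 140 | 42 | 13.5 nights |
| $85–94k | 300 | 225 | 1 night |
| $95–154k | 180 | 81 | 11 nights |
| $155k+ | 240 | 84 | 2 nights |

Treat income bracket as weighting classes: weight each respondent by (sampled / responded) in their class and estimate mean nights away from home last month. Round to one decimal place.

5.9

Response rates by class: under $45k 196/280 = 70%, $45–84k 42/140 = 30%, $85–94k 225/300 = 75%, $95–154k 81/180 = 45%, $155k+ 84/240 = 35%.
Each respondent's weight = sampled/responded in their class; summing within a class gives n_sampled, so:
  under $45k: 280 × 7.5 = 2100
  $45–84k: 140 × 13.5 = 1890
  $85–94k: 300 × 1 = 300
  $95–154k: 180 × 11 = 1980
  $155k+: 240 × 2 = 480
Adjusted estimate = 6750 / 1,140 = 5.92105 → 5.9.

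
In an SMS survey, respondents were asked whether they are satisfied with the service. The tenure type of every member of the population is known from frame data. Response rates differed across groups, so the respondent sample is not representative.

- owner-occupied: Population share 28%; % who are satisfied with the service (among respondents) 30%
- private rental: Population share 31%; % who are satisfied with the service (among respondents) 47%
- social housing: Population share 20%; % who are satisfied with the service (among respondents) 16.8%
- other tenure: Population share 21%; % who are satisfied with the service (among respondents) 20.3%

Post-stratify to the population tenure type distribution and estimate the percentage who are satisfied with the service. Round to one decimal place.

Post-stratification weights by population share, not respondent share:
  owner-occupied: 0.28 × 30 = 8.4
  private rental: 0.31 × 47 = 14.57
  social housing: 0.2 × 16.8 = 3.36
  other tenure: 0.21 × 20.3 = 4.263
Post-stratified estimate = 30.593 → 30.6%.

30.6%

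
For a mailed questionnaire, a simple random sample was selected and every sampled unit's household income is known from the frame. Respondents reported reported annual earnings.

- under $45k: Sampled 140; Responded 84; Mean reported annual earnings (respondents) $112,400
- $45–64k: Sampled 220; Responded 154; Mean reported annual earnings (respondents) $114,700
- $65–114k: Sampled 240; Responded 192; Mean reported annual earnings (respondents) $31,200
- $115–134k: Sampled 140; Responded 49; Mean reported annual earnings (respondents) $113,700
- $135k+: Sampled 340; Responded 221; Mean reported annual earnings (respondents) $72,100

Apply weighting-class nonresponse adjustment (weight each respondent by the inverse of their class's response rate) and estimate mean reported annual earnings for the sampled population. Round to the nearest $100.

Class response rates: under $45k 84/140 = 60%, $45–64k 154/220 = 70%, $65–114k 192/240 = 80%, $115–134k 49/140 = 35%, $135k+ 221/340 = 65%.
Weighting each respondent by the inverse class response rate inflates each class back to its sampled size, so the class weight is n_sampled:
  under $45k: 140 × 112,400 = 15,736,000
  $45–64k: 220 × 114,700 = 25,234,000
  $65–114k: 240 × 31,200 = 7,488,000
  $115–134k: 140 × 113,700 = 15,918,000
  $135k+: 340 × 72,100 = 24,514,000
Adjusted estimate = 88,890,000 / 1,080 = 82305.6 → $82,300.

$82,300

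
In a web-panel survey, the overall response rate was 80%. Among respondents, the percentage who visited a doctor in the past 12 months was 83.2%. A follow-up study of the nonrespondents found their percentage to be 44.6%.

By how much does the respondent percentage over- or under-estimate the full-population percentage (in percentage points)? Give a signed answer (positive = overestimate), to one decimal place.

Nonresponse fraction = 1 − 0.8 = 0.2.
Bias = (nonresponse fraction) × (respondent percentage − nonrespondent percentage)
     = 0.2 × (83.2 − 44.6) = 0.2 × 38.6 = 7.72.

+7.7 percentage points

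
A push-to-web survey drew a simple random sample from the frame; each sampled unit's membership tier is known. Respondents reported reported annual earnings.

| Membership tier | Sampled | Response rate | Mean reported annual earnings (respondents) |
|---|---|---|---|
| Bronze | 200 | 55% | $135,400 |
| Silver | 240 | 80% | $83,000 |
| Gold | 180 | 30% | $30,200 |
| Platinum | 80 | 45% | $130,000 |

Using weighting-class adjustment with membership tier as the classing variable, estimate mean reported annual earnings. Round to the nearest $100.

Weighting each respondent by the inverse class response rate inflates each class back to its sampled size, so the class weight is n_sampled:
  Bronze: 200 × 135,400 = 27,080,000
  Silver: 240 × 83,000 = 19,920,000
  Gold: 180 × 30,200 = 5,436,000
  Platinum: 80 × 130,000 = 10,400,000
Adjusted estimate = 62,836,000 / 700 = 89765.7 → $89,800.

$89,800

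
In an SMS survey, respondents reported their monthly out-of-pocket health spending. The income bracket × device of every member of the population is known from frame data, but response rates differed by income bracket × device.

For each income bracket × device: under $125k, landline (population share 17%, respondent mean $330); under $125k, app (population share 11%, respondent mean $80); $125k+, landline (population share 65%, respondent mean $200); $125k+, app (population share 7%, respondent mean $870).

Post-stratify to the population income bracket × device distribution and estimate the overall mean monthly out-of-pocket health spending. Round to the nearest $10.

Each cell contributes population-share × respondent value:
  under $125k, landline: 0.17 × 330 = 56.1
  under $125k, app: 0.11 × 80 = 8.8
  $125k+, landline: 0.65 × 200 = 130
  $125k+, app: 0.07 × 870 = 60.9
Post-stratified estimate = 255.8 → $260.

$260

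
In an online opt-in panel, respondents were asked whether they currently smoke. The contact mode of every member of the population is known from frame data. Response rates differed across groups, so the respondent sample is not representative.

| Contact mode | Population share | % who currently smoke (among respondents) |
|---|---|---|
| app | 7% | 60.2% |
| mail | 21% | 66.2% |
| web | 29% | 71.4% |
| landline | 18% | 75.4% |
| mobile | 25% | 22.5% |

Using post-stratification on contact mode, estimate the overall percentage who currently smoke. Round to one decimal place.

Post-stratification weights by population share, not respondent share:
  app: 0.07 × 60.2 = 4.214
  mail: 0.21 × 66.2 = 13.902
  web: 0.29 × 71.4 = 20.706
  landline: 0.18 × 75.4 = 13.572
  mobile: 0.25 × 22.5 = 5.625
Post-stratified estimate = 58.019 → 58.0%.

58.0%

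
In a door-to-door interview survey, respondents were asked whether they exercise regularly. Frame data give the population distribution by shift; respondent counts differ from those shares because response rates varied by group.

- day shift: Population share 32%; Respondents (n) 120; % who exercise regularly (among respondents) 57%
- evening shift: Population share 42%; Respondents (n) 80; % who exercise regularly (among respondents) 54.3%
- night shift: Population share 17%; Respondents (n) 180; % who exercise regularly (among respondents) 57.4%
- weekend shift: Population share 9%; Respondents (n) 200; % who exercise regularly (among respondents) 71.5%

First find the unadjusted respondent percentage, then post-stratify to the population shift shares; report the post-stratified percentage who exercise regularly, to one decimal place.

57.2%

Naive respondent-only estimate (weights = respondent counts):
  (120/580)×57 + (80/580)×54.3 + (180/580)×57.4 + (200/580)×71.5 = 61.7517%
Post-stratified estimate weights by population shares:
  0.32×57 + 0.42×54.3 + 0.17×57.4 + 0.09×71.5 = 57.239%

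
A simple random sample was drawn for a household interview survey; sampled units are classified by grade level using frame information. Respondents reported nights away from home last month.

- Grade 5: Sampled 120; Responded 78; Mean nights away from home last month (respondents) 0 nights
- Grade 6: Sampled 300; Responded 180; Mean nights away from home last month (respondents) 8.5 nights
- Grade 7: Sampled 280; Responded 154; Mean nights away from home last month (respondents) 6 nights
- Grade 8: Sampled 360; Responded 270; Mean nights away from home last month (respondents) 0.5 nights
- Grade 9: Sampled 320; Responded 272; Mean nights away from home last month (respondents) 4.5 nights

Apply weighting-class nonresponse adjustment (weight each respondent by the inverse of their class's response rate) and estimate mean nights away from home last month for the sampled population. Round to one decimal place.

4.2

Class response rates: Grade 5 78/120 = 65%, Grade 6 180/300 = 60%, Grade 7 154/280 = 55%, Grade 8 270/360 = 75%, Grade 9 272/320 = 85%.
Weighting each respondent by the inverse class response rate inflates each class back to its sampled size, so the class weight is n_sampled:
  Grade 5: 120 × 0 = 0
  Grade 6: 300 × 8.5 = 2550
  Grade 7: 280 × 6 = 1680
  Grade 8: 360 × 0.5 = 180
  Grade 9: 320 × 4.5 = 1440
Adjusted estimate = 5850 / 1,380 = 4.23913 → 4.2.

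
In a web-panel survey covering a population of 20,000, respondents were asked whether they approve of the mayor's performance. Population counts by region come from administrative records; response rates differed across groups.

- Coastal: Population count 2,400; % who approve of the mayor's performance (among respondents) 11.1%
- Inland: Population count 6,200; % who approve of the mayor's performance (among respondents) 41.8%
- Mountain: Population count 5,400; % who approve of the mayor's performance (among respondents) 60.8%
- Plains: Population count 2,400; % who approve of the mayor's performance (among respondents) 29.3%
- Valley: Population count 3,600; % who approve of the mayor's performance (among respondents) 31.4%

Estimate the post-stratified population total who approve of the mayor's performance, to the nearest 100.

Estimated count per cell = population count × respondent percentage:
  Coastal: 2,400 × 11.1% = 266.4
  Inland: 6,200 × 41.8% = 2591.6
  Mountain: 5,400 × 60.8% = 3283.2
  Plains: 2,400 × 29.3% = 703.2
  Valley: 3,600 × 31.4% = 1130.4
Estimated total = 7974.8 → 8,000.

8,000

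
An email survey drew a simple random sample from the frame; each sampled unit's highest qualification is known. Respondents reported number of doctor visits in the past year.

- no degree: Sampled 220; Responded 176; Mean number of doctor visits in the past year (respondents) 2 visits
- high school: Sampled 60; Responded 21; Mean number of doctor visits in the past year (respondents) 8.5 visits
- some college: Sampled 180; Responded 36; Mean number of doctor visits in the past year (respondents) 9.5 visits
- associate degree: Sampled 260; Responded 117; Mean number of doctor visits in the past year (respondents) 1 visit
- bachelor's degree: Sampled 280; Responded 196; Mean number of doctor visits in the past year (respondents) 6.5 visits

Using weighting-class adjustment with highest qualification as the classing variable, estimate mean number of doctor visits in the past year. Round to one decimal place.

Class response rates: no degree 176/220 = 80%, high school 21/60 = 35%, some college 36/180 = 20%, associate degree 117/260 = 45%, bachelor's degree 196/280 = 70%.
Weighting each respondent by the inverse class response rate inflates each class back to its sampled size, so the class weight is n_sampled:
  no degree: 220 × 2 = 440
  high school: 60 × 8.5 = 510
  some college: 180 × 9.5 = 1710
  associate degree: 260 × 1 = 260
  bachelor's degree: 280 × 6.5 = 1820
Adjusted estimate = 4740 / 1,000 = 4.74 → 4.7.

4.7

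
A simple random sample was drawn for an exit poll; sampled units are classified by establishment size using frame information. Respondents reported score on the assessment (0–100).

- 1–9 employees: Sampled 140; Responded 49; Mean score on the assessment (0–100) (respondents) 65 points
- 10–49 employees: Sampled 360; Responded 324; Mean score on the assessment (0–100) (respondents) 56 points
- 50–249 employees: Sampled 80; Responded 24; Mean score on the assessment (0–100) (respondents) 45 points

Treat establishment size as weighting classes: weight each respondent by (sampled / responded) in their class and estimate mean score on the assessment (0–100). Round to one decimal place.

56.7

Response rates by class: 1–9 employees 49/140 = 35%, 10–49 employees 324/360 = 90%, 50–249 employees 24/80 = 30%.
Inverse-response-rate weighting restores each class to its sampled count, so class totals weight by n_sampled:
  1–9 employees: 140 × 65 = 9100
  10–49 employees: 360 × 56 = 20,160
  50–249 employees: 80 × 45 = 3600
Adjusted estimate = 32,860 / 580 = 56.6552 → 56.7.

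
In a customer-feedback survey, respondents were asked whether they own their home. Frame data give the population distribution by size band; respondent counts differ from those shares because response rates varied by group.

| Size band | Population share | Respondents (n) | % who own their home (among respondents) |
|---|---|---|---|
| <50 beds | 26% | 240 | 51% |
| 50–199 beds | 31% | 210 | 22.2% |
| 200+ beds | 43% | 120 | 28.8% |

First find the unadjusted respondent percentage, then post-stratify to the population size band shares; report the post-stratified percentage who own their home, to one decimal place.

32.5%

Naive respondent-only estimate (weights = respondent counts):
  (240/570)×51 + (210/570)×22.2 + (120/570)×28.8 = 35.7158%
Post-stratified estimate weights by population shares:
  0.26×51 + 0.31×22.2 + 0.43×28.8 = 32.526%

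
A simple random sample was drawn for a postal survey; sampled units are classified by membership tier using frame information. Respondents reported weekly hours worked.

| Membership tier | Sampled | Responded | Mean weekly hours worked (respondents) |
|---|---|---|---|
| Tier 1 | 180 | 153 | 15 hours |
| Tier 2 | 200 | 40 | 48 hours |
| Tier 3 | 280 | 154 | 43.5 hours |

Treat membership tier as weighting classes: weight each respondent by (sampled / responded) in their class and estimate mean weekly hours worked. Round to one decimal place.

37.1

Class response rates: Tier 1 153/180 = 85%, Tier 2 40/200 = 20%, Tier 3 154/280 = 55%.
Each respondent's weight = sampled/responded in their class; summing within a class gives n_sampled, so:
  Tier 1: 180 × 15 = 2700
  Tier 2: 200 × 48 = 9600
  Tier 3: 280 × 43.5 = 12,180
Adjusted estimate = 24,480 / 660 = 37.0909 → 37.1.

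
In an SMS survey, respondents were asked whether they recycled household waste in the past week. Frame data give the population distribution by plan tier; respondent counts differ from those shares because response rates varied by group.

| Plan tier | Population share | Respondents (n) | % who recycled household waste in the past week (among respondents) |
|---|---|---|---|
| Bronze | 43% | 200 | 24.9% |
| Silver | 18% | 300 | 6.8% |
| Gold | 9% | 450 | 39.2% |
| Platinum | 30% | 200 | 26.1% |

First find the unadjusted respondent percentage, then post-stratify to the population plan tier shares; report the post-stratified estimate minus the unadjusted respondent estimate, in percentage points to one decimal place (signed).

Naive respondent-only estimate (weights = respondent counts):
  (200/1150)×24.9 + (300/1150)×6.8 + (450/1150)×39.2 + (200/1150)×26.1 = 25.9826%
Post-stratifying to population shares instead:
  0.43×24.9 + 0.18×6.8 + 0.09×39.2 + 0.3×26.1 = 23.289%
Difference = 23.289 − 25.9826 = -2.6936 pp.

-2.7 percentage points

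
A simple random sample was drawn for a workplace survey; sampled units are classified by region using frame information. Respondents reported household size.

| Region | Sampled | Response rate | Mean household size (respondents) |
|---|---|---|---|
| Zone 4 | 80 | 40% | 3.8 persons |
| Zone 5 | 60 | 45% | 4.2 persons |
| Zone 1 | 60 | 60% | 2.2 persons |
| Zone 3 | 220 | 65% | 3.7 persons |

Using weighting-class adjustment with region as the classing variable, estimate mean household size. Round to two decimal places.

Each respondent's weight = sampled/responded in their class; summing within a class gives n_sampled, so:
  Zone 4: 80 × 3.8 = 304
  Zone 5: 60 × 4.2 = 252
  Zone 1: 60 × 2.2 = 132
  Zone 3: 220 × 3.7 = 814
Adjusted estimate = 1502 / 420 = 3.57619 → 3.58.

3.58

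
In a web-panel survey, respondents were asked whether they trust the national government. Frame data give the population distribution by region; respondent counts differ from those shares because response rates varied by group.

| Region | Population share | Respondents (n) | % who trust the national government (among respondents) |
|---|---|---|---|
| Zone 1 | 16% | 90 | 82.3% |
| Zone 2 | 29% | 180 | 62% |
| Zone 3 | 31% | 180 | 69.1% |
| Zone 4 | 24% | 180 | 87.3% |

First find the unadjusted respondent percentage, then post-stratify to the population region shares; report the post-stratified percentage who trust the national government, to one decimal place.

Naive respondent-only estimate (weights = respondent counts):
  (90/630)×82.3 + (180/630)×62 + (180/630)×69.1 + (180/630)×87.3 = 74.1571%
Post-stratified estimate weights by population shares:
  0.16×82.3 + 0.29×62 + 0.31×69.1 + 0.24×87.3 = 73.521%

73.5%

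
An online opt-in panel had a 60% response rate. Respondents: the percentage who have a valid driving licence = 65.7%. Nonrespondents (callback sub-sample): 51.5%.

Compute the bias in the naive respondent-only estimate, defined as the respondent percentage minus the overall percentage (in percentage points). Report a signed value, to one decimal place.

Nonresponse fraction = 1 − 0.6 = 0.4.
Bias = (nonresponse fraction) × (respondent percentage − nonrespondent percentage)
     = 0.4 × (65.7 − 51.5) = 0.4 × 14.2 = 5.68.

+5.7 percentage points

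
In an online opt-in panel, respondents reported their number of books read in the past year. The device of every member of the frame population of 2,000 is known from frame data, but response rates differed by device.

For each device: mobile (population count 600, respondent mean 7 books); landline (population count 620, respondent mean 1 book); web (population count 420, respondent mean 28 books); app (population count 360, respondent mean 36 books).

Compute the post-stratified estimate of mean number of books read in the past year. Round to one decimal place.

Reweight to the known device distribution:
  mobile: (600/2,000) × 7 = 2.1
  landline: (620/2,000) × 1 = 0.31
  web: (420/2,000) × 28 = 5.88
  app: (360/2,000) × 36 = 6.48
Post-stratified estimate = 14.77 → 14.8.

14.8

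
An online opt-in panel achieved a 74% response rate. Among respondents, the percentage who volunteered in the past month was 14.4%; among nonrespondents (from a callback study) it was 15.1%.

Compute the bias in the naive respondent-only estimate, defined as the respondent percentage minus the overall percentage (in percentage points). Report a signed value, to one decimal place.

Nonresponse fraction = 1 − 0.74 = 0.26.
Bias = (nonresponse fraction) × (respondent percentage − nonrespondent percentage)
     = 0.26 × (14.4 − 15.1) = 0.26 × -0.7 = -0.182.

-0.2 percentage points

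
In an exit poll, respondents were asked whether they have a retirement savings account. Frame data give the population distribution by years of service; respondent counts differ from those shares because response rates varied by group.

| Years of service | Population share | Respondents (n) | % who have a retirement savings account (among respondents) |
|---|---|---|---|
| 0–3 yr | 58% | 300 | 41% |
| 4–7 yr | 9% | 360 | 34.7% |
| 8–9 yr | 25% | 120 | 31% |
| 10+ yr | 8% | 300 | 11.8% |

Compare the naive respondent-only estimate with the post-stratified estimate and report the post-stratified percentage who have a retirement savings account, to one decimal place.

35.6%

Naive respondent-only estimate (weights = respondent counts):
  (300/1080)×41 + (360/1080)×34.7 + (120/1080)×31 + (300/1080)×11.8 = 29.6778%
Reweighting by population years of service shares:
  0.58×41 + 0.09×34.7 + 0.25×31 + 0.08×11.8 = 35.597%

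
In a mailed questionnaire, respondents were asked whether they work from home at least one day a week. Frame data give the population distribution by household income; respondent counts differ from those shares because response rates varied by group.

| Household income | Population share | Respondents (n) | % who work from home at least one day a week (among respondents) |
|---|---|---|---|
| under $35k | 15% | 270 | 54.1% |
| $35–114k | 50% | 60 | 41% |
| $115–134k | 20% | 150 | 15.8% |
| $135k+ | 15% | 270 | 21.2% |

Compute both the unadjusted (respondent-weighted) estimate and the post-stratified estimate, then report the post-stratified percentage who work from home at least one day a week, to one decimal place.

Naive respondent-only estimate (weights = respondent counts):
  (270/750)×54.1 + (60/750)×41 + (150/750)×15.8 + (270/750)×21.2 = 33.548%
Reweighting by population household income shares:
  0.15×54.1 + 0.5×41 + 0.2×15.8 + 0.15×21.2 = 34.955%

35.0%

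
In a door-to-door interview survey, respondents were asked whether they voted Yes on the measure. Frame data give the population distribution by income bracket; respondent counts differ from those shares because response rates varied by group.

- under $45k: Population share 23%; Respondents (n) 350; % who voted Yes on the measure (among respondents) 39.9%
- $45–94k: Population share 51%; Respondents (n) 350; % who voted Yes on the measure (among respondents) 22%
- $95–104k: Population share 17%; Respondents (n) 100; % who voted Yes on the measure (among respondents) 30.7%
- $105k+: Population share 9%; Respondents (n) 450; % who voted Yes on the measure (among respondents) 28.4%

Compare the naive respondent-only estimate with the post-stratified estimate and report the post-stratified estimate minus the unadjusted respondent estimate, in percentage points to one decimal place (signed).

Naive respondent-only estimate (weights = respondent counts):
  (350/1250)×39.9 + (350/1250)×22 + (100/1250)×30.7 + (450/1250)×28.4 = 30.012%
Post-stratified estimate weights by population shares:
  0.23×39.9 + 0.51×22 + 0.17×30.7 + 0.09×28.4 = 28.172%
Difference = 28.172 − 30.012 = -1.84 pp.

-1.8 percentage points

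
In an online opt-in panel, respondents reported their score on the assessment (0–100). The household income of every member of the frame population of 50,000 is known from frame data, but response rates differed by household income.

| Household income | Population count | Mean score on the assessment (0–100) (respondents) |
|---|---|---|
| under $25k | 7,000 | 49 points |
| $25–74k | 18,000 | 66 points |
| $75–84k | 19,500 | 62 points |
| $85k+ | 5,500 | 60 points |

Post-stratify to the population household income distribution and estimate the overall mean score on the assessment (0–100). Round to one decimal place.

Post-stratification weights by population share, not respondent share:
  under $25k: (7,000/50,000) × 49 = 6.86
  $25–74k: (18,000/50,000) × 66 = 23.76
  $75–84k: (19,500/50,000) × 62 = 24.18
  $85k+: (5,500/50,000) × 60 = 6.6
Post-stratified estimate = 61.4 → 61.4.

61.4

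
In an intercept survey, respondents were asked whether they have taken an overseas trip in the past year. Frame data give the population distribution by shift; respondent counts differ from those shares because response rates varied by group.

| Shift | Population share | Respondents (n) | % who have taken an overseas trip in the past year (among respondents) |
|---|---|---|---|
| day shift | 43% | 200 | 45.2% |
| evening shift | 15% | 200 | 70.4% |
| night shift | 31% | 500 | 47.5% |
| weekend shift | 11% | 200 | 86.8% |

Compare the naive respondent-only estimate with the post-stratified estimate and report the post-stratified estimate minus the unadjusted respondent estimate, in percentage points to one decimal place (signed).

Without adjustment, the pooled respondent share is:
  (200/1100)×45.2 + (200/1100)×70.4 + (500/1100)×47.5 + (200/1100)×86.8 = 58.3909%
Post-stratifying to population shares instead:
  0.43×45.2 + 0.15×70.4 + 0.31×47.5 + 0.11×86.8 = 54.269%
Difference = 54.269 − 58.3909 = -4.1219 pp.

-4.1 percentage points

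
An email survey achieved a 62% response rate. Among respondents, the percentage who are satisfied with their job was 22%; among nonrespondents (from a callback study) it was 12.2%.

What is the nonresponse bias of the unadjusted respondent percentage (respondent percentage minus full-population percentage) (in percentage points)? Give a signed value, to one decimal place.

Nonresponse fraction = 1 − 0.62 = 0.38.
Bias = (nonresponse fraction) × (respondent percentage − nonrespondent percentage)
     = 0.38 × (22 − 12.2) = 0.38 × 9.8 = 3.724.

+3.7 percentage points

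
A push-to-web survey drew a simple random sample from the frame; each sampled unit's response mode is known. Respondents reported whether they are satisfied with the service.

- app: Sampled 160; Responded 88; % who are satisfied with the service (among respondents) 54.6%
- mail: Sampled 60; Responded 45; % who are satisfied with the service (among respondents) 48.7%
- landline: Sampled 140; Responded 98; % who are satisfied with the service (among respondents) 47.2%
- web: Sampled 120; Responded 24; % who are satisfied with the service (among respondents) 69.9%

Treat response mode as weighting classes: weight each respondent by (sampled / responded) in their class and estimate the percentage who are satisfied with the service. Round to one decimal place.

55.5%

Response rates by class: app 88/160 = 55%, mail 45/60 = 75%, landline 98/140 = 70%, web 24/120 = 20%.
Each respondent's weight = sampled/responded in their class; summing within a class gives n_sampled, so:
  app: 160 × 54.6 = 8736
  mail: 60 × 48.7 = 2922
  landline: 140 × 47.2 = 6608
  web: 120 × 69.9 = 8388
Adjusted estimate = 26,654 / 480 = 55.5292 → 55.5%.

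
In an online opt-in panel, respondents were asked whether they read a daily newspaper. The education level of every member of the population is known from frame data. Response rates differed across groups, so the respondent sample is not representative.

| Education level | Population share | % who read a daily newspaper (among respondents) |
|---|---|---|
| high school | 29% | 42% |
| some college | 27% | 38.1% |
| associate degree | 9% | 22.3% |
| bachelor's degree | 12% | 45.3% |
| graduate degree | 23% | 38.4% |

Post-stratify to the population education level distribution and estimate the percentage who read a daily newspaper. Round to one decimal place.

38.7%

Post-stratification weights by population share, not respondent share:
  high school: 0.29 × 42 = 12.18
  some college: 0.27 × 38.1 = 10.287
  associate degree: 0.09 × 22.3 = 2.007
  bachelor's degree: 0.12 × 45.3 = 5.436
  graduate degree: 0.23 × 38.4 = 8.832
Post-stratified estimate = 38.742 → 38.7%.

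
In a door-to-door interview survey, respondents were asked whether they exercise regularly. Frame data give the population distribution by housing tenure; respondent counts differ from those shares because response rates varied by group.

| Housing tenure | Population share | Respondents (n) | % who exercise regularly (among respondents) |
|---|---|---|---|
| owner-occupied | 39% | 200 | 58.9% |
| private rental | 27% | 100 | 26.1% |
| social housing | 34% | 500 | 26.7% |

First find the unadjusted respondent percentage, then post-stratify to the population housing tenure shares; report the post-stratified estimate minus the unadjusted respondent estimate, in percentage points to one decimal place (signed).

+4.4 percentage points

Naive respondent-only estimate (weights = respondent counts):
  (200/800)×58.9 + (100/800)×26.1 + (500/800)×26.7 = 34.675%
Post-stratified estimate weights by population shares:
  0.39×58.9 + 0.27×26.1 + 0.34×26.7 = 39.096%
Difference = 39.096 − 34.675 = 4.421 pp.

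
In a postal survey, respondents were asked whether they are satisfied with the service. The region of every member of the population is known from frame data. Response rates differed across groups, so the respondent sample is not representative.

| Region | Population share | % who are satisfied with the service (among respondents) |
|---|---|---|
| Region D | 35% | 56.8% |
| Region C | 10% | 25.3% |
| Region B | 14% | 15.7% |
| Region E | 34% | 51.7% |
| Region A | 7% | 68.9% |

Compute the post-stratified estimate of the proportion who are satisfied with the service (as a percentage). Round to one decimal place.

47.0%

Each cell contributes population-share × respondent value:
  Region D: 0.35 × 56.8 = 19.88
  Region C: 0.1 × 25.3 = 2.53
  Region B: 0.14 × 15.7 = 2.198
  Region E: 0.34 × 51.7 = 17.578
  Region A: 0.07 × 68.9 = 4.823
Post-stratified estimate = 47.009 → 47.0%.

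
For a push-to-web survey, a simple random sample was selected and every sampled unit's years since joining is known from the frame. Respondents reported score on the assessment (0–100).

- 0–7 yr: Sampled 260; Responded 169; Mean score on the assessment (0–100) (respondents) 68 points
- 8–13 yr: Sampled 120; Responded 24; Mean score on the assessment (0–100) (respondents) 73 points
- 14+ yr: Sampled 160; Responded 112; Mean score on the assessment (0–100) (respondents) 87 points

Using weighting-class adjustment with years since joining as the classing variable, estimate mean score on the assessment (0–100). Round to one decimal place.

Response rates by class: 0–7 yr 169/260 = 65%, 8–13 yr 24/120 = 20%, 14+ yr 112/160 = 70%.
With weight = n_sampled/n_responded per class, the weighted class total is n_sampled:
  0–7 yr: 260 × 68 = 17,680
  8–13 yr: 120 × 73 = 8760
  14+ yr: 160 × 87 = 13,920
Adjusted estimate = 40,360 / 540 = 74.7407 → 74.7.

74.7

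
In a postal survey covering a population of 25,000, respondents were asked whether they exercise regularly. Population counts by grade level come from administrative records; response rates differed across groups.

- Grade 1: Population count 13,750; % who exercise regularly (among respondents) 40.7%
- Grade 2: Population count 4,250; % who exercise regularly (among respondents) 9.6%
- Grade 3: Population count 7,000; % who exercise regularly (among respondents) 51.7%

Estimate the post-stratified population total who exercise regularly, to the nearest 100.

9,600

Estimated count per cell = population count × respondent percentage:
  Grade 1: 13,750 × 40.7% = 5596.25
  Grade 2: 4,250 × 9.6% = 408
  Grade 3: 7,000 × 51.7% = 3619
Estimated total = 9623.25 → 9,600.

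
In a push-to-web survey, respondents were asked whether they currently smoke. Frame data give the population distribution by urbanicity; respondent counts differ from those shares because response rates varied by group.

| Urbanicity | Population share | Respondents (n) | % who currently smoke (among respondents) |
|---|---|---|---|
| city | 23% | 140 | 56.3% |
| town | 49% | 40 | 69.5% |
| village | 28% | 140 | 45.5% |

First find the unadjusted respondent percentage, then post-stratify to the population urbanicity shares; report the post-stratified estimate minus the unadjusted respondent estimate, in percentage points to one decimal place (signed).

Without adjustment, the pooled respondent share is:
  (140/320)×56.3 + (40/320)×69.5 + (140/320)×45.5 = 53.225%
Post-stratified estimate weights by population shares:
  0.23×56.3 + 0.49×69.5 + 0.28×45.5 = 59.744%
Difference = 59.744 − 53.225 = 6.519 pp.

+6.5 percentage points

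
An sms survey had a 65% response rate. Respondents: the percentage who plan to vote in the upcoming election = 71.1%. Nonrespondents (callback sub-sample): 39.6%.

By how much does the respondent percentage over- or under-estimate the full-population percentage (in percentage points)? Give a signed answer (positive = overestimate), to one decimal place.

Nonresponse fraction = 1 − 0.65 = 0.35.
Bias = (nonresponse fraction) × (respondent percentage − nonrespondent percentage)
     = 0.35 × (71.1 − 39.6) = 0.35 × 31.5 = 11.025.

+11.0 percentage points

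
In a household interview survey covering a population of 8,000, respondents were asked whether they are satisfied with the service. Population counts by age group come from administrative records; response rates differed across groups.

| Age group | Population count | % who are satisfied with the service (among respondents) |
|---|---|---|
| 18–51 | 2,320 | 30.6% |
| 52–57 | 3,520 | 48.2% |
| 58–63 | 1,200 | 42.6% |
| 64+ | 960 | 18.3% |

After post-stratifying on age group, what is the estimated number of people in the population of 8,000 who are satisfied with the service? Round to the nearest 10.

Apply each group's respondent rate to its population count:
  18–51: 2,320 × 30.6% = 709.92
  52–57: 3,520 × 48.2% = 1696.64
  58–63: 1,200 × 42.6% = 511.2
  64+: 960 × 18.3% = 175.68
Estimated total = 3093.44 → 3,090.

3,090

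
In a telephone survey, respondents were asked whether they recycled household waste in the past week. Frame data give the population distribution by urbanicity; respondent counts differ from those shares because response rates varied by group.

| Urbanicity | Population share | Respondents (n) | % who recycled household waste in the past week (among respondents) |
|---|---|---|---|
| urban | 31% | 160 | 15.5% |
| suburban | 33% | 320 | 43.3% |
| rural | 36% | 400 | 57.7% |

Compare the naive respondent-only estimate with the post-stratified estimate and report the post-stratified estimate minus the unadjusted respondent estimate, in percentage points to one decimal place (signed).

-4.9 percentage points

Unadjusted (pooled respondent) estimate weights by respondent counts:
  (160/880)×15.5 + (320/880)×43.3 + (400/880)×57.7 = 44.7909%
Post-stratifying to population shares instead:
  0.31×15.5 + 0.33×43.3 + 0.36×57.7 = 39.866%
Difference = 39.866 − 44.7909 = -4.9249 pp.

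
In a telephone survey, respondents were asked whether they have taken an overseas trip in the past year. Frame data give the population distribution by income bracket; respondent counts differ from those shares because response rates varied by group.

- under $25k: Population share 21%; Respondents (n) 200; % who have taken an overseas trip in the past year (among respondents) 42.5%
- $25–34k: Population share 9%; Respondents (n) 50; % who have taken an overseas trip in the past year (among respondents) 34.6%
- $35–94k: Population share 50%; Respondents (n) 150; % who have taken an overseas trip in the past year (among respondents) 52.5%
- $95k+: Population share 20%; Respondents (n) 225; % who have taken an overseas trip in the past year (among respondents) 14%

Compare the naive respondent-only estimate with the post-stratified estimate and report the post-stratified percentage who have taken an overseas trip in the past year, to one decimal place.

Unadjusted (pooled respondent) estimate weights by respondent counts:
  (200/625)×42.5 + (50/625)×34.6 + (150/625)×52.5 + (225/625)×14 = 34.008%
Post-stratifying to population shares instead:
  0.21×42.5 + 0.09×34.6 + 0.5×52.5 + 0.2×14 = 41.089%

41.1%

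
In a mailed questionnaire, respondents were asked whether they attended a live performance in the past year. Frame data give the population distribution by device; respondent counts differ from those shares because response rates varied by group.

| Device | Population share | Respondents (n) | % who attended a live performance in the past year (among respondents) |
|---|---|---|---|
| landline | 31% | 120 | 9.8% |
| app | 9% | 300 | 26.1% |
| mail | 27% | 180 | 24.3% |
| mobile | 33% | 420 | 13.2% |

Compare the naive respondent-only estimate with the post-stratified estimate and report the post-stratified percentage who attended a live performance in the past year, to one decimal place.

16.3%

Naive respondent-only estimate (weights = respondent counts):
  (120/1020)×9.8 + (300/1020)×26.1 + (180/1020)×24.3 + (420/1020)×13.2 = 18.5529%
Reweighting by population device shares:
  0.31×9.8 + 0.09×26.1 + 0.27×24.3 + 0.33×13.2 = 16.304%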